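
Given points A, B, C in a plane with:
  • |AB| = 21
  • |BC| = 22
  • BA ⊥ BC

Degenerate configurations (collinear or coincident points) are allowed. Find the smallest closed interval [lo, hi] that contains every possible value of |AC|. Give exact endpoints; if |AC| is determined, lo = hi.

|AB| ∈ {21}
|BC| ∈ {22}
|AC| ∈ {5·√(37)}

|AC| = 5·√(37)  (≈ 30.4138)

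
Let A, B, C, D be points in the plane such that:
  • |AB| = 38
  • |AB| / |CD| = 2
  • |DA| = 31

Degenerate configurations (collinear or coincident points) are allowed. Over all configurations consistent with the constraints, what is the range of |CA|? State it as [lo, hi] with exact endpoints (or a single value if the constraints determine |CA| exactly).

|AB| ∈ {38}
|AD| ∈ {31}
|CD| ∈ {19}
|BD| ∈ [7, 69]
|AC| ∈ [12, 50]
|BC| ∈ [0, 88]

|CA| ∈ [12, 50]  (≈ [12.0000, 50.0000])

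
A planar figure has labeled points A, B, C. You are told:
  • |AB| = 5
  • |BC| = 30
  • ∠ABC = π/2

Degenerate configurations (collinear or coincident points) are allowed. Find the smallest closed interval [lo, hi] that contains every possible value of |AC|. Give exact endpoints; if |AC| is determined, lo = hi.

|AB| ∈ {5}
|BC| ∈ {30}
|AC| ∈ {5·√(37)}

|AC| = 5·√(37)  (≈ 30.4138)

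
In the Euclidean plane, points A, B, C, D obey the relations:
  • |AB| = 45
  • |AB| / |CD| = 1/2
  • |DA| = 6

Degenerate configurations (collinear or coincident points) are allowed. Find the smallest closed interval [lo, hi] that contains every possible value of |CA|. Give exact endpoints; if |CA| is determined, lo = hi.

|CA| ∈ [84, 96]  (≈ [84.0000, 96.0000])

|AB| ∈ {45}
|AD| ∈ {6}
|CD| ∈ {90}
|BD| ∈ [39, 51]
|AC| ∈ [84, 96]
|BC| ∈ [39, 141]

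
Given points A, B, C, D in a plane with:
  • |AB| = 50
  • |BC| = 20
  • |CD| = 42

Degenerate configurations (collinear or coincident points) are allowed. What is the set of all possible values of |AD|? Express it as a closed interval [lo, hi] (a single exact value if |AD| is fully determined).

|AB| ∈ {50}
|BC| ∈ {20}
|CD| ∈ {42}
|AC| ∈ [30, 70]
|BD| ∈ [22, 62]
|AD| ∈ [0, 112]

|AD| ∈ [0, 112]  (≈ [0.0000, 112.0000])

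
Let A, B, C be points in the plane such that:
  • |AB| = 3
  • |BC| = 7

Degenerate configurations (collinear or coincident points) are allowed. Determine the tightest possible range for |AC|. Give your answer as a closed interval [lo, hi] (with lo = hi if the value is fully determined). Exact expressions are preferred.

|AB| ∈ {3}
|BC| ∈ {7}
|AC| ∈ [4, 10]

|AC| ∈ [4, 10]  (≈ [4.0000, 10.0000])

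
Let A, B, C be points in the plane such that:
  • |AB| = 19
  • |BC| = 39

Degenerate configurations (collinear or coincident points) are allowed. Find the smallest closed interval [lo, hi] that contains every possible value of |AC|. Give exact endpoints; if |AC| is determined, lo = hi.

|AB| ∈ {19}
|BC| ∈ {39}
|AC| ∈ [20, 58]

|AC| ∈ [20, 58]  (≈ [20.0000, 58.0000])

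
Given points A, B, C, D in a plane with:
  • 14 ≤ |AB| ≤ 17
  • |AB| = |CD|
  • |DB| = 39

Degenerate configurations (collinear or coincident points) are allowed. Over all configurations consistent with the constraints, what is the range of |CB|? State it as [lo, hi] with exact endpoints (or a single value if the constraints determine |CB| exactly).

|CB| ∈ [22, 56]  (≈ [22.0000, 56.0000])

|AB| ∈ [14, 17]
|BD| ∈ {39}
|CD| ∈ [14, 17]
|AD| ∈ [22, 56]
|BC| ∈ [22, 56]
|AC| ∈ [5, 73]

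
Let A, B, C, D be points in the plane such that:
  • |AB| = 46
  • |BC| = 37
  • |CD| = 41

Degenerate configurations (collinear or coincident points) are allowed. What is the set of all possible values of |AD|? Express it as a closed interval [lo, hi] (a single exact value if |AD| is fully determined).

|AD| ∈ [0, 124]  (≈ [0.0000, 124.0000])

|AB| ∈ {46}
|BC| ∈ {37}
|CD| ∈ {41}
|AC| ∈ [9, 83]
|BD| ∈ [4, 78]
|AD| ∈ [0, 124]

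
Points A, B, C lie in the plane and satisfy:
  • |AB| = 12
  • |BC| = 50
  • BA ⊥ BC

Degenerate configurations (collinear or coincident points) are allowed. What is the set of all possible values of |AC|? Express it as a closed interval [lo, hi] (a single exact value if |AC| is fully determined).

|AB| ∈ {12}
|BC| ∈ {50}
|AC| ∈ {2·√(661)}

|AC| = 2·√(661)  (≈ 51.4198)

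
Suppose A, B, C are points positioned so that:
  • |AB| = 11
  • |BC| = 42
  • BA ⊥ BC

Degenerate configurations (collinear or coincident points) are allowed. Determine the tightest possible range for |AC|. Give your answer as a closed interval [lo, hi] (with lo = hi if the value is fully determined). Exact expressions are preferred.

|AC| = √(1885)  (≈ 43.4166)

|AB| ∈ {11}
|BC| ∈ {42}
|AC| ∈ {√(1885)}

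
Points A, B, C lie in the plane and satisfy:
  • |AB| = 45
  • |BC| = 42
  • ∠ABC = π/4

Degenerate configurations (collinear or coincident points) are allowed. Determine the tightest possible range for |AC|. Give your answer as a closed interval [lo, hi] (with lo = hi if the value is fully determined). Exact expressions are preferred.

|AB| ∈ {45}
|BC| ∈ {42}
|AC| ∈ {3·√(421 - 210·√(2))}

|AC| = 3·√(421 - 210·√(2))  (≈ 33.4086)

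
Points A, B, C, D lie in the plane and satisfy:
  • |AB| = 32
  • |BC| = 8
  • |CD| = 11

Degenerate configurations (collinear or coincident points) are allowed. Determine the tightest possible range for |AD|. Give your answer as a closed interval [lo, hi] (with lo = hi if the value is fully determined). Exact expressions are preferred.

|AD| ∈ [13, 51]  (≈ [13.0000, 51.0000])

|AB| ∈ {32}
|BC| ∈ {8}
|CD| ∈ {11}
|AC| ∈ [24, 40]
|BD| ∈ [3, 19]
|AD| ∈ [13, 51]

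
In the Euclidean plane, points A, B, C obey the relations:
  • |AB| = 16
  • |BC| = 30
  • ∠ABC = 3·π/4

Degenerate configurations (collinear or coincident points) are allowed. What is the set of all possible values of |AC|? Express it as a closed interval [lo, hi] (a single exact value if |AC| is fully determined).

|AC| = 2·√(120·√(2) + 289)  (≈ 42.8348)

|AB| ∈ {16}
|BC| ∈ {30}
|AC| ∈ {2·√(120·√(2) + 289)}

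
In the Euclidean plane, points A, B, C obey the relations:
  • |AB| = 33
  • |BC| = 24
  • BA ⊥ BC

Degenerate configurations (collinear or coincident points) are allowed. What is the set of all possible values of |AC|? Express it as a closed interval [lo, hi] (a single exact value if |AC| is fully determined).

|AC| = 3·√(185)  (≈ 40.8044)

|AB| ∈ {33}
|BC| ∈ {24}
|AC| ∈ {3·√(185)}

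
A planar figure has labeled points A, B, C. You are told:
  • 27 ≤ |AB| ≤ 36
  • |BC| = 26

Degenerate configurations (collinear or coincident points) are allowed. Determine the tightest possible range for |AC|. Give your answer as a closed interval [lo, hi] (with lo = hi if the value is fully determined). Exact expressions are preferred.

|AC| ∈ [1, 62]  (≈ [1.0000, 62.0000])

|AB| ∈ [27, 36]
|BC| ∈ {26}
|AC| ∈ [1, 62]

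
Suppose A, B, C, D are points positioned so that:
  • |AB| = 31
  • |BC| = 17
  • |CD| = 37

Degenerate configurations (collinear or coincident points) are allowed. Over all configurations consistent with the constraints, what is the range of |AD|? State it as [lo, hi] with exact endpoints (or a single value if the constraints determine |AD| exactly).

|AD| ∈ [0, 85]  (≈ [0.0000, 85.0000])

|AB| ∈ {31}
|BC| ∈ {17}
|CD| ∈ {37}
|AC| ∈ [14, 48]
|BD| ∈ [20, 54]
|AD| ∈ [0, 85]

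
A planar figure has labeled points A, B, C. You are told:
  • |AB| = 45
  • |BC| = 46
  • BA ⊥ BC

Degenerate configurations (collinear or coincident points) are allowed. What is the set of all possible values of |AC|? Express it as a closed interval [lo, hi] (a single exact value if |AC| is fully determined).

|AB| ∈ {45}
|BC| ∈ {46}
|AC| ∈ {√(4141)}

|AC| = √(4141)  (≈ 64.3506)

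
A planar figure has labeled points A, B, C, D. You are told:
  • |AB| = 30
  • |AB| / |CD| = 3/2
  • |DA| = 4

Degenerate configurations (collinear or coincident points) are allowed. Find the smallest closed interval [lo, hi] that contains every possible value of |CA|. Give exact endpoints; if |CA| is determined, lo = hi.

|AB| ∈ {30}
|AD| ∈ {4}
|CD| ∈ {20}
|BD| ∈ [26, 34]
|AC| ∈ [16, 24]
|BC| ∈ [6, 54]

|CA| ∈ [16, 24]  (≈ [16.0000, 24.0000])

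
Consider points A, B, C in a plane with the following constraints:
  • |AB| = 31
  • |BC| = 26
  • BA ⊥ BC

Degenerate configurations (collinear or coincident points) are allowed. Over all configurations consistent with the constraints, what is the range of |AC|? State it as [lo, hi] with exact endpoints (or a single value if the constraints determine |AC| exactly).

|AB| ∈ {31}
|BC| ∈ {26}
|AC| ∈ {√(1637)}

|AC| = √(1637)  (≈ 40.4599)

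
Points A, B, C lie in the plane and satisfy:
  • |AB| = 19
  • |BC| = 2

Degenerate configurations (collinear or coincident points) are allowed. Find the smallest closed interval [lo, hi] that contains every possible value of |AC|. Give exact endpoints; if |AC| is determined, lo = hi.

|AB| ∈ {19}
|BC| ∈ {2}
|AC| ∈ [17, 21]

|AC| ∈ [17, 21]  (≈ [17.0000, 21.0000])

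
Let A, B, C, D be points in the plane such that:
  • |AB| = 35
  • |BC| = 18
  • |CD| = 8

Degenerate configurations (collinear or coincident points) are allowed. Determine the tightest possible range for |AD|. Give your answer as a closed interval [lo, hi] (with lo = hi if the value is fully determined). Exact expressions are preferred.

|AD| ∈ [9, 61]  (≈ [9.0000, 61.0000])

|AB| ∈ {35}
|BC| ∈ {18}
|CD| ∈ {8}
|AC| ∈ [17, 53]
|BD| ∈ [10, 26]
|AD| ∈ [9, 61]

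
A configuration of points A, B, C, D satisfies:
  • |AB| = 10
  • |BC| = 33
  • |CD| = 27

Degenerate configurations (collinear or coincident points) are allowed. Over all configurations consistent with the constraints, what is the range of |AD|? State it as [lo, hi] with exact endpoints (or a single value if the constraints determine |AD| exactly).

|AD| ∈ [0, 70]  (≈ [0.0000, 70.0000])

|AB| ∈ {10}
|BC| ∈ {33}
|CD| ∈ {27}
|AC| ∈ [23, 43]
|BD| ∈ [6, 60]
|AD| ∈ [0, 70]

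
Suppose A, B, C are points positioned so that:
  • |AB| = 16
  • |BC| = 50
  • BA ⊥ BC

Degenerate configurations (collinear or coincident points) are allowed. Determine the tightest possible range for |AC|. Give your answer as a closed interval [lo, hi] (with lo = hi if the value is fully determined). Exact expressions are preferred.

|AB| ∈ {16}
|BC| ∈ {50}
|AC| ∈ {2·√(689)}

|AC| = 2·√(689)  (≈ 52.4976)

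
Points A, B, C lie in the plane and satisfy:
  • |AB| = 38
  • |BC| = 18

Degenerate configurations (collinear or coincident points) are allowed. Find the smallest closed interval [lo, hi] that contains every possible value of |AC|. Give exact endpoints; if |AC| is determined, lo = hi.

|AB| ∈ {38}
|BC| ∈ {18}
|AC| ∈ [20, 56]

|AC| ∈ [20, 56]  (≈ [20.0000, 56.0000])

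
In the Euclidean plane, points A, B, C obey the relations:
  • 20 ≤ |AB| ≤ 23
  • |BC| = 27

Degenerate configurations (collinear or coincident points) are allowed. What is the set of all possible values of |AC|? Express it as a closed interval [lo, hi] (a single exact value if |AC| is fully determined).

|AC| ∈ [4, 50]  (≈ [4.0000, 50.0000])

|AB| ∈ [20, 23]
|BC| ∈ {27}
|AC| ∈ [4, 50]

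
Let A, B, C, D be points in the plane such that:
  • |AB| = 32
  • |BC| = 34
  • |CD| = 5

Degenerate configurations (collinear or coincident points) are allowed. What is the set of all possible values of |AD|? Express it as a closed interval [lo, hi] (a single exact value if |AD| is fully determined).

|AB| ∈ {32}
|BC| ∈ {34}
|CD| ∈ {5}
|AC| ∈ [2, 66]
|BD| ∈ [29, 39]
|AD| ∈ [0, 71]

|AD| ∈ [0, 71]  (≈ [0.0000, 71.0000])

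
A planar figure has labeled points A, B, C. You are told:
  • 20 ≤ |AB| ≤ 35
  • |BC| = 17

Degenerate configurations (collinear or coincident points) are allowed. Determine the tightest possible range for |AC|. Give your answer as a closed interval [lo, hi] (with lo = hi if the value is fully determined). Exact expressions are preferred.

|AB| ∈ [20, 35]
|BC| ∈ {17}
|AC| ∈ [3, 52]

|AC| ∈ [3, 52]  (≈ [3.0000, 52.0000])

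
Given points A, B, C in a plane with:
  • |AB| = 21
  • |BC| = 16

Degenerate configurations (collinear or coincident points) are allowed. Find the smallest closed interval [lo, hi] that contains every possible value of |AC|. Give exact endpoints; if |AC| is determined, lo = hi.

|AB| ∈ {21}
|BC| ∈ {16}
|AC| ∈ [5, 37]

|AC| ∈ [5, 37]  (≈ [5.0000, 37.0000])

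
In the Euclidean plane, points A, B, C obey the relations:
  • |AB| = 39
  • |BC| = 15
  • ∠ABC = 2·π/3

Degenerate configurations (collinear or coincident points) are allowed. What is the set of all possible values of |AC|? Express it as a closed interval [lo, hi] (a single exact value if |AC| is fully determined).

|AB| ∈ {39}
|BC| ∈ {15}
|AC| ∈ {3·√(259)}

|AC| = 3·√(259)  (≈ 48.2804)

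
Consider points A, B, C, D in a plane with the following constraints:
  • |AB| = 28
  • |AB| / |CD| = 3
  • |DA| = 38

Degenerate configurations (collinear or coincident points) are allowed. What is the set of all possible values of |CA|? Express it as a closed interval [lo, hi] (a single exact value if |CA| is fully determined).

|AB| ∈ {28}
|AD| ∈ {38}
|CD| ∈ {28/3}
|BD| ∈ [10, 66]
|AC| ∈ [86/3, 142/3]
|BC| ∈ [2/3, 226/3]

|CA| ∈ [86/3, 142/3]  (≈ [28.6667, 47.3333])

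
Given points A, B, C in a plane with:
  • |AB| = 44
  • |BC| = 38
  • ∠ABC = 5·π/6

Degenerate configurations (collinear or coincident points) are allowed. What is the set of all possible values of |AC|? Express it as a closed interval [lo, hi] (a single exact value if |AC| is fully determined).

|AB| ∈ {44}
|BC| ∈ {38}
|AC| ∈ {2·√(418·√(3) + 845)}

|AC| = 2·√(418·√(3) + 845)  (≈ 79.2211)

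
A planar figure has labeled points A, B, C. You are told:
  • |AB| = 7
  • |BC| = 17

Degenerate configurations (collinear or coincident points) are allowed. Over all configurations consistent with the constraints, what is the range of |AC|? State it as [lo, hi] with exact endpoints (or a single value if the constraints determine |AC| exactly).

|AB| ∈ {7}
|BC| ∈ {17}
|AC| ∈ [10, 24]

|AC| ∈ [10, 24]  (≈ [10.0000, 24.0000])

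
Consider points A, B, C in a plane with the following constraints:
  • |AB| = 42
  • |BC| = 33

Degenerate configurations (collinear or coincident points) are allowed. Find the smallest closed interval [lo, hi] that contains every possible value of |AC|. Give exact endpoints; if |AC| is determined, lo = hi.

|AB| ∈ {42}
|BC| ∈ {33}
|AC| ∈ [9, 75]

|AC| ∈ [9, 75]  (≈ [9.0000, 75.0000])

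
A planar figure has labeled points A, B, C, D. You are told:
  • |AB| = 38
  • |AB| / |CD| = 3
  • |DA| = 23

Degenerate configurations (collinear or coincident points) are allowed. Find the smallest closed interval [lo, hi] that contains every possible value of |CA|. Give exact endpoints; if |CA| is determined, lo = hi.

|AB| ∈ {38}
|AD| ∈ {23}
|CD| ∈ {38/3}
|BD| ∈ [15, 61]
|AC| ∈ [31/3, 107/3]
|BC| ∈ [7/3, 221/3]

|CA| ∈ [31/3, 107/3]  (≈ [10.3333, 35.6667])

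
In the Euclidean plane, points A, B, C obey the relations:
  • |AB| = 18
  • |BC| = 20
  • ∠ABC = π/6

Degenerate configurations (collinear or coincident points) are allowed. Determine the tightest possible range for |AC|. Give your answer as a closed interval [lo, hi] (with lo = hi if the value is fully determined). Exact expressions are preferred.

|AC| = 2·√(181 - 90·√(3))  (≈ 10.0231)

|AB| ∈ {18}
|BC| ∈ {20}
|AC| ∈ {2·√(181 - 90·√(3))}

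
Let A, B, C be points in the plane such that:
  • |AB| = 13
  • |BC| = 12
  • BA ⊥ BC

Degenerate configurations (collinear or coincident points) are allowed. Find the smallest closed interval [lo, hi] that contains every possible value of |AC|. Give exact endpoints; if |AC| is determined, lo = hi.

|AB| ∈ {13}
|BC| ∈ {12}
|AC| ∈ {√(313)}

|AC| = √(313)  (≈ 17.6918)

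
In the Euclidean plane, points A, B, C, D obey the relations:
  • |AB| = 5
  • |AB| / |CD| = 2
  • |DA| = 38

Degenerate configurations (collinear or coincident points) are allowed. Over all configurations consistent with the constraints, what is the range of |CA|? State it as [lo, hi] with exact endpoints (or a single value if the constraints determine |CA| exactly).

|CA| ∈ [71/2, 81/2]  (≈ [35.5000, 40.5000])

|AB| ∈ {5}
|AD| ∈ {38}
|CD| ∈ {5/2}
|BD| ∈ [33, 43]
|AC| ∈ [71/2, 81/2]
|BC| ∈ [61/2, 91/2]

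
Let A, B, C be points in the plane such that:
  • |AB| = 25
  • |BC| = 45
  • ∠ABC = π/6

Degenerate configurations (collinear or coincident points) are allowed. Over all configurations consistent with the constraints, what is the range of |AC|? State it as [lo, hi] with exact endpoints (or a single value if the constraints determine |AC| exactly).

|AB| ∈ {25}
|BC| ∈ {45}
|AC| ∈ {5·√(106 - 45·√(3))}

|AC| = 5·√(106 - 45·√(3))  (≈ 26.4848)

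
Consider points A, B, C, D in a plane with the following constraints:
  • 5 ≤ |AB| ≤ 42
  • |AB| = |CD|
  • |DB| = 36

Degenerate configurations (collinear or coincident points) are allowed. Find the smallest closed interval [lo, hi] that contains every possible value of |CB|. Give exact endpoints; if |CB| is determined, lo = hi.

|AB| ∈ [5, 42]
|BD| ∈ {36}
|CD| ∈ [5, 42]
|AD| ∈ [0, 78]
|BC| ∈ [0, 78]
|AC| ∈ [0, 120]

|CB| ∈ [0, 78]  (≈ [0.0000, 78.0000])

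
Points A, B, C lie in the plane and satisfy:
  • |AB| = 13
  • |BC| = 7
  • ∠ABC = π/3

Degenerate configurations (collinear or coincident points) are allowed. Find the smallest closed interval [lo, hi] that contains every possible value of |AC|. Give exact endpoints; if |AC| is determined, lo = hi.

|AC| = √(127)  (≈ 11.2694)

|AB| ∈ {13}
|BC| ∈ {7}
|AC| ∈ {√(127)}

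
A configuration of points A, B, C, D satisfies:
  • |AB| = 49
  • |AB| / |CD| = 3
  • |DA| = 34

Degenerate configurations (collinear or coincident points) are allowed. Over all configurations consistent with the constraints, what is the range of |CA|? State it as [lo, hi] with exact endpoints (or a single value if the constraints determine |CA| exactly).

|AB| ∈ {49}
|AD| ∈ {34}
|CD| ∈ {49/3}
|BD| ∈ [15, 83]
|AC| ∈ [53/3, 151/3]
|BC| ∈ [0, 298/3]

|CA| ∈ [53/3, 151/3]  (≈ [17.6667, 50.3333])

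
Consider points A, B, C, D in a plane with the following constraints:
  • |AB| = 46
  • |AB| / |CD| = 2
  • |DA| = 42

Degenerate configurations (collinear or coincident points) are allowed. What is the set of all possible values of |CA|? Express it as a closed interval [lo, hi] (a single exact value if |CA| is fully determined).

|AB| ∈ {46}
|AD| ∈ {42}
|CD| ∈ {23}
|BD| ∈ [4, 88]
|AC| ∈ [19, 65]
|BC| ∈ [0, 111]

|CA| ∈ [19, 65]  (≈ [19.0000, 65.0000])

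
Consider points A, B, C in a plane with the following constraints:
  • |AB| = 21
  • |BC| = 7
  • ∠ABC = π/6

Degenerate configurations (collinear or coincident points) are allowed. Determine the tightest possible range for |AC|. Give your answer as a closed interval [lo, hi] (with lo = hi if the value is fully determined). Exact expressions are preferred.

|AB| ∈ {21}
|BC| ∈ {7}
|AC| ∈ {7·√(10 - 3·√(3))}

|AC| = 7·√(10 - 3·√(3))  (≈ 15.3424)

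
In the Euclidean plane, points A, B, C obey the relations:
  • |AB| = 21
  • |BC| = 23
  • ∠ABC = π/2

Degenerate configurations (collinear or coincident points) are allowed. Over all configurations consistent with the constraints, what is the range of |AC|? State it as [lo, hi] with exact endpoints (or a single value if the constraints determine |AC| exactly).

|AC| = √(970)  (≈ 31.1448)

|AB| ∈ {21}
|BC| ∈ {23}
|AC| ∈ {√(970)}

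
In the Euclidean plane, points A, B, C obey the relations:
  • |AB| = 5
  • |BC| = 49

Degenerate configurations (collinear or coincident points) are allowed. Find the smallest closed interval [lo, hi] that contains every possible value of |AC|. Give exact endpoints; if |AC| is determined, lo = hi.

|AB| ∈ {5}
|BC| ∈ {49}
|AC| ∈ [44, 54]

|AC| ∈ [44, 54]  (≈ [44.0000, 54.0000])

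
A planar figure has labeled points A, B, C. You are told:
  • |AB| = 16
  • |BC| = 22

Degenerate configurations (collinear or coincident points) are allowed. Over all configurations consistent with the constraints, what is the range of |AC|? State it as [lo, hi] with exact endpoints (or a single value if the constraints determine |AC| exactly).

|AC| ∈ [6, 38]  (≈ [6.0000, 38.0000])

|AB| ∈ {16}
|BC| ∈ {22}
|AC| ∈ [6, 38]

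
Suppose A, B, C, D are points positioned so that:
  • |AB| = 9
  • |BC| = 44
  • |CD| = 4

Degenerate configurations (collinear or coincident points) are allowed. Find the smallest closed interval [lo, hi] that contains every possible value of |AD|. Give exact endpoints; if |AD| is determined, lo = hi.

|AD| ∈ [31, 57]  (≈ [31.0000, 57.0000])

|AB| ∈ {9}
|BC| ∈ {44}
|CD| ∈ {4}
|AC| ∈ [35, 53]
|BD| ∈ [40, 48]
|AD| ∈ [31, 57]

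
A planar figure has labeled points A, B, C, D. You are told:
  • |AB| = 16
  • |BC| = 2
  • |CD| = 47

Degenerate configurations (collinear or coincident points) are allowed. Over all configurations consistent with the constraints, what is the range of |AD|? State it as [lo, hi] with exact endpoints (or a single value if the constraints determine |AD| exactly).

|AD| ∈ [29, 65]  (≈ [29.0000, 65.0000])

|AB| ∈ {16}
|BC| ∈ {2}
|CD| ∈ {47}
|AC| ∈ [14, 18]
|BD| ∈ [45, 49]
|AD| ∈ [29, 65]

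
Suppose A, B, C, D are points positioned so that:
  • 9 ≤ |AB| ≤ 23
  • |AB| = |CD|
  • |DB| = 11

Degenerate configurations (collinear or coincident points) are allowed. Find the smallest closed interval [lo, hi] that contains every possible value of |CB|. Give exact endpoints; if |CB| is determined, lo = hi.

|CB| ∈ [0, 34]  (≈ [0.0000, 34.0000])

|AB| ∈ [9, 23]
|BD| ∈ {11}
|CD| ∈ [9, 23]
|AD| ∈ [0, 34]
|BC| ∈ [0, 34]
|AC| ∈ [0, 57]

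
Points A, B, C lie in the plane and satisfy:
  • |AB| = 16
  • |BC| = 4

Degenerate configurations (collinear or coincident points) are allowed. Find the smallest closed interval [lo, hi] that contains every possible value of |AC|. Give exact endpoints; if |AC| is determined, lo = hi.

|AC| ∈ [12, 20]  (≈ [12.0000, 20.0000])

|AB| ∈ {16}
|BC| ∈ {4}
|AC| ∈ [12, 20]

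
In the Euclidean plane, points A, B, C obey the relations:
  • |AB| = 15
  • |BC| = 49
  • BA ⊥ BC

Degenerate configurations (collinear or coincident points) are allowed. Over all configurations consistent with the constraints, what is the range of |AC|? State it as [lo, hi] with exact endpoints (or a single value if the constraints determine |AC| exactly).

|AC| = √(2626)  (≈ 51.2445)

|AB| ∈ {15}
|BC| ∈ {49}
|AC| ∈ {√(2626)}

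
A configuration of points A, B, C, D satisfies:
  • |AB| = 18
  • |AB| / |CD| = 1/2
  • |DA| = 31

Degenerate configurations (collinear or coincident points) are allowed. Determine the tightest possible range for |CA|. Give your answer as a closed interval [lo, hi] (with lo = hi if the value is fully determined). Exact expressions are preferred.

|CA| ∈ [5, 67]  (≈ [5.0000, 67.0000])

|AB| ∈ {18}
|AD| ∈ {31}
|CD| ∈ {36}
|BD| ∈ [13, 49]
|AC| ∈ [5, 67]
|BC| ∈ [0, 85]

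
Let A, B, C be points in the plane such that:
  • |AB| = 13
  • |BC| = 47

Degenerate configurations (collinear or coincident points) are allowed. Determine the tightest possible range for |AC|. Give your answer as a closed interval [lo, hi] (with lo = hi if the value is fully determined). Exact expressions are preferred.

|AC| ∈ [34, 60]  (≈ [34.0000, 60.0000])

|AB| ∈ {13}
|BC| ∈ {47}
|AC| ∈ [34, 60]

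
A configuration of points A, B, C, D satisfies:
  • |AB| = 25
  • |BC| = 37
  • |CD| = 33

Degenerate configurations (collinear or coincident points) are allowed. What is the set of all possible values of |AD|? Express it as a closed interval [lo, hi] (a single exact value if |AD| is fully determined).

|AB| ∈ {25}
|BC| ∈ {37}
|CD| ∈ {33}
|AC| ∈ [12, 62]
|BD| ∈ [4, 70]
|AD| ∈ [0, 95]

|AD| ∈ [0, 95]  (≈ [0.0000, 95.0000])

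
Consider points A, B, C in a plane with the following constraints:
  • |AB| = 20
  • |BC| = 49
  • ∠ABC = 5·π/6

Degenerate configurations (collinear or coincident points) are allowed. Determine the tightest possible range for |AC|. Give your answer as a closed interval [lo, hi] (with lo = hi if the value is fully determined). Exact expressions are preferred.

|AC| = √(980·√(3) + 2801)  (≈ 67.0702)

|AB| ∈ {20}
|BC| ∈ {49}
|AC| ∈ {√(980·√(3) + 2801)}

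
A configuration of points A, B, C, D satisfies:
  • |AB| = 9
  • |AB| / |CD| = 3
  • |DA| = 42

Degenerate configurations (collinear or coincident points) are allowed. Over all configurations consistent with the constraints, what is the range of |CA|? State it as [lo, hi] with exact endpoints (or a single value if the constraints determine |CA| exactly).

|CA| ∈ [39, 45]  (≈ [39.0000, 45.0000])

|AB| ∈ {9}
|AD| ∈ {42}
|CD| ∈ {3}
|BD| ∈ [33, 51]
|AC| ∈ [39, 45]
|BC| ∈ [30, 54]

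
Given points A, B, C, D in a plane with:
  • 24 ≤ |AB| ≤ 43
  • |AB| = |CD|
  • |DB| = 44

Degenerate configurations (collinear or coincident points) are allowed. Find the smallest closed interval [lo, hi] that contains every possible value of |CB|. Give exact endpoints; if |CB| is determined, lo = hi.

|AB| ∈ [24, 43]
|BD| ∈ {44}
|CD| ∈ [24, 43]
|AD| ∈ [1, 87]
|BC| ∈ [1, 87]
|AC| ∈ [0, 130]

|CB| ∈ [1, 87]  (≈ [1.0000, 87.0000])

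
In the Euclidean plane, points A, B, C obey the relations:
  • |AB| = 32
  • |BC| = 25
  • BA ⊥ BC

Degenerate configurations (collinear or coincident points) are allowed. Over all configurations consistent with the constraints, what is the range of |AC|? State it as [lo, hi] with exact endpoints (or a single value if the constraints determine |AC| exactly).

|AC| = √(1649)  (≈ 40.6079)

|AB| ∈ {32}
|BC| ∈ {25}
|AC| ∈ {√(1649)}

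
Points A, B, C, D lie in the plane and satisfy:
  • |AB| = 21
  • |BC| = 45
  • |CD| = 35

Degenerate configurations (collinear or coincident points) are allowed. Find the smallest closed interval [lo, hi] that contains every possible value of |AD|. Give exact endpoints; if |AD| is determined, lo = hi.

|AD| ∈ [0, 101]  (≈ [0.0000, 101.0000])

|AB| ∈ {21}
|BC| ∈ {45}
|CD| ∈ {35}
|AC| ∈ [24, 66]
|BD| ∈ [10, 80]
|AD| ∈ [0, 101]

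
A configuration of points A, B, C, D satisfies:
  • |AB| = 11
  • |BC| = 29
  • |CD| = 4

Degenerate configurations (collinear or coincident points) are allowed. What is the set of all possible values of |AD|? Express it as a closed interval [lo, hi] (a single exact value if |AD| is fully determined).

|AB| ∈ {11}
|BC| ∈ {29}
|CD| ∈ {4}
|AC| ∈ [18, 40]
|BD| ∈ [25, 33]
|AD| ∈ [14, 44]

|AD| ∈ [14, 44]  (≈ [14.0000, 44.0000])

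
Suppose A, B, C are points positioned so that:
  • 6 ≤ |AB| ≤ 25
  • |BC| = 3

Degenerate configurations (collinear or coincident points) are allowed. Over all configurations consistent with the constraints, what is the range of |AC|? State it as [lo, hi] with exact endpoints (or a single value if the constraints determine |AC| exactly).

|AB| ∈ [6, 25]
|BC| ∈ {3}
|AC| ∈ [3, 28]

|AC| ∈ [3, 28]  (≈ [3.0000, 28.0000])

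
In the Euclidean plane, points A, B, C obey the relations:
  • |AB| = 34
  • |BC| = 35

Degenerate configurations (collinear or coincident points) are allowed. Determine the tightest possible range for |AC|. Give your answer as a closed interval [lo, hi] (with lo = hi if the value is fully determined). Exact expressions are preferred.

|AC| ∈ [1, 69]  (≈ [1.0000, 69.0000])

|AB| ∈ {34}
|BC| ∈ {35}
|AC| ∈ [1, 69]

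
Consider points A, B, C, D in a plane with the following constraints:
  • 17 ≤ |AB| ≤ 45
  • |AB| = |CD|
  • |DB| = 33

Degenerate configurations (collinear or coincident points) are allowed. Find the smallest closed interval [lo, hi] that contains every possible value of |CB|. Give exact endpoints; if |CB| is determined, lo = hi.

|CB| ∈ [0, 78]  (≈ [0.0000, 78.0000])

|AB| ∈ [17, 45]
|BD| ∈ {33}
|CD| ∈ [17, 45]
|AD| ∈ [0, 78]
|BC| ∈ [0, 78]
|AC| ∈ [0, 123]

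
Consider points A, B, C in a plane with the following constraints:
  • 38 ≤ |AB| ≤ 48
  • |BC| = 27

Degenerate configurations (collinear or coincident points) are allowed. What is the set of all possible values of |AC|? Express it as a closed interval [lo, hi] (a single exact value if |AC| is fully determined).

|AB| ∈ [38, 48]
|BC| ∈ {27}
|AC| ∈ [11, 75]

|AC| ∈ [11, 75]  (≈ [11.0000, 75.0000])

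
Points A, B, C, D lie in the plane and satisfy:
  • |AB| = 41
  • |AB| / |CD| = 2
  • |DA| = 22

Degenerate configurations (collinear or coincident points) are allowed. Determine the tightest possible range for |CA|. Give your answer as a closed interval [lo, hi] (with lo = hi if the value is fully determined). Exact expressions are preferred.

|AB| ∈ {41}
|AD| ∈ {22}
|CD| ∈ {41/2}
|BD| ∈ [19, 63]
|AC| ∈ [3/2, 85/2]
|BC| ∈ [0, 167/2]

|CA| ∈ [3/2, 85/2]  (≈ [1.5000, 42.5000])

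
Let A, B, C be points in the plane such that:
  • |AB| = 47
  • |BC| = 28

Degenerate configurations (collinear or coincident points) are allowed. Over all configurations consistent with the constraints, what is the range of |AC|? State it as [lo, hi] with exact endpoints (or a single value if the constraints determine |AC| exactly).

|AB| ∈ {47}
|BC| ∈ {28}
|AC| ∈ [19, 75]

|AC| ∈ [19, 75]  (≈ [19.0000, 75.0000])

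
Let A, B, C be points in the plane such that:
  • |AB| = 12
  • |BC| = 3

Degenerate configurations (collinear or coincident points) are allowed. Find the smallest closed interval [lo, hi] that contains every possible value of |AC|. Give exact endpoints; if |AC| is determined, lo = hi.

|AC| ∈ [9, 15]  (≈ [9.0000, 15.0000])

|AB| ∈ {12}
|BC| ∈ {3}
|AC| ∈ [9, 15]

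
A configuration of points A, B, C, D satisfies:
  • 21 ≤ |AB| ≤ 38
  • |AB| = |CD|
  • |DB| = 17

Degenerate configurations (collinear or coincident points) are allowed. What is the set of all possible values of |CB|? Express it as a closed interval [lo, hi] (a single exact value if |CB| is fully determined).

|AB| ∈ [21, 38]
|BD| ∈ {17}
|CD| ∈ [21, 38]
|AD| ∈ [4, 55]
|BC| ∈ [4, 55]
|AC| ∈ [0, 93]

|CB| ∈ [4, 55]  (≈ [4.0000, 55.0000])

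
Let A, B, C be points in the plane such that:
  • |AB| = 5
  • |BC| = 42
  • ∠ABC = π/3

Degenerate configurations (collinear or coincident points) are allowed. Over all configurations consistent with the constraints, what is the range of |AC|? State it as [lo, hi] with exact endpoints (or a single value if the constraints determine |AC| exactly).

|AB| ∈ {5}
|BC| ∈ {42}
|AC| ∈ {√(1579)}

|AC| = √(1579)  (≈ 39.7366)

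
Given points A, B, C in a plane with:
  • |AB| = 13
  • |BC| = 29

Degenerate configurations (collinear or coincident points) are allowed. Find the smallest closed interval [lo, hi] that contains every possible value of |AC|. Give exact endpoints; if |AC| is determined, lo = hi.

|AC| ∈ [16, 42]  (≈ [16.0000, 42.0000])

|AB| ∈ {13}
|BC| ∈ {29}
|AC| ∈ [16, 42]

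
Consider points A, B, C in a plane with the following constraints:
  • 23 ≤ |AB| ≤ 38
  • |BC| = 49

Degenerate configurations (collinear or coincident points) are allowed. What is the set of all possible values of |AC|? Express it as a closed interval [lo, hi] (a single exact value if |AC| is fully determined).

|AC| ∈ [11, 87]  (≈ [11.0000, 87.0000])

|AB| ∈ [23, 38]
|BC| ∈ {49}
|AC| ∈ [11, 87]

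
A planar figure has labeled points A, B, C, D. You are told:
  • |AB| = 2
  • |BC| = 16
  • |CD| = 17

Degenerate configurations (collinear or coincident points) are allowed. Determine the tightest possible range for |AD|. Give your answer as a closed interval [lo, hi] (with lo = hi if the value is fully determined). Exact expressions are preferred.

|AB| ∈ {2}
|BC| ∈ {16}
|CD| ∈ {17}
|AC| ∈ [14, 18]
|BD| ∈ [1, 33]
|AD| ∈ [0, 35]

|AD| ∈ [0, 35]  (≈ [0.0000, 35.0000])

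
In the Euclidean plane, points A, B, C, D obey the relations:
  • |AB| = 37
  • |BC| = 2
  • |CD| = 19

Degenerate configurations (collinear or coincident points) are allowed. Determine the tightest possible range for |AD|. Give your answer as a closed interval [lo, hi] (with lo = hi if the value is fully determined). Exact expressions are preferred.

|AB| ∈ {37}
|BC| ∈ {2}
|CD| ∈ {19}
|AC| ∈ [35, 39]
|BD| ∈ [17, 21]
|AD| ∈ [16, 58]

|AD| ∈ [16, 58]  (≈ [16.0000, 58.0000])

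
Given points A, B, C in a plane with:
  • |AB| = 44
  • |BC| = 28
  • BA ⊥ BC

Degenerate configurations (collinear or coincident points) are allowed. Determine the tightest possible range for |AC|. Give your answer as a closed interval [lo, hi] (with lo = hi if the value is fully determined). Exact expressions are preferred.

|AC| = 4·√(170)  (≈ 52.1536)

|AB| ∈ {44}
|BC| ∈ {28}
|AC| ∈ {4·√(170)}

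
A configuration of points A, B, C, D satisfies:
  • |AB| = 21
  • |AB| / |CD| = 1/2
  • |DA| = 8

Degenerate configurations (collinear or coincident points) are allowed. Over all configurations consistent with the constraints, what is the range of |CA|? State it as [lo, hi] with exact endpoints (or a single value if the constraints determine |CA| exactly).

|CA| ∈ [34, 50]  (≈ [34.0000, 50.0000])

|AB| ∈ {21}
|AD| ∈ {8}
|CD| ∈ {42}
|BD| ∈ [13, 29]
|AC| ∈ [34, 50]
|BC| ∈ [13, 71]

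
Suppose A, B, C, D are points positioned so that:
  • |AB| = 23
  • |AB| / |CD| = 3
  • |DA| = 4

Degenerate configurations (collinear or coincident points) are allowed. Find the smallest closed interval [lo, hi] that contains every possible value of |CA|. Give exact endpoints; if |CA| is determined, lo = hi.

|AB| ∈ {23}
|AD| ∈ {4}
|CD| ∈ {23/3}
|BD| ∈ [19, 27]
|AC| ∈ [11/3, 35/3]
|BC| ∈ [34/3, 104/3]

|CA| ∈ [11/3, 35/3]  (≈ [3.6667, 11.6667])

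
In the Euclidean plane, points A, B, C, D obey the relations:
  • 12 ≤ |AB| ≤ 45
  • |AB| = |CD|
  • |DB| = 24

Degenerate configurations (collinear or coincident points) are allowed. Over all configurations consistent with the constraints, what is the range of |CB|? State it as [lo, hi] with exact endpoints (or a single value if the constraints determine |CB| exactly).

|AB| ∈ [12, 45]
|BD| ∈ {24}
|CD| ∈ [12, 45]
|AD| ∈ [0, 69]
|BC| ∈ [0, 69]
|AC| ∈ [0, 114]

|CB| ∈ [0, 69]  (≈ [0.0000, 69.0000])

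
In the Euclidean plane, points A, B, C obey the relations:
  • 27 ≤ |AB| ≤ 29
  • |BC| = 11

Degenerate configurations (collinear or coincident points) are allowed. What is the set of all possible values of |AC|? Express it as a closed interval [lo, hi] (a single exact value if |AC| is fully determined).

|AB| ∈ [27, 29]
|BC| ∈ {11}
|AC| ∈ [16, 40]

|AC| ∈ [16, 40]  (≈ [16.0000, 40.0000])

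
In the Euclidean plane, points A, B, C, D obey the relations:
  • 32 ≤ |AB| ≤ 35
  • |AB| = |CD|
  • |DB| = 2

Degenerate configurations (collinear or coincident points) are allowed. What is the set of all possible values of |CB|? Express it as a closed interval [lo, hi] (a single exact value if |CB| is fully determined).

|CB| ∈ [30, 37]  (≈ [30.0000, 37.0000])

|AB| ∈ [32, 35]
|BD| ∈ {2}
|CD| ∈ [32, 35]
|AD| ∈ [30, 37]
|BC| ∈ [30, 37]
|AC| ∈ [0, 72]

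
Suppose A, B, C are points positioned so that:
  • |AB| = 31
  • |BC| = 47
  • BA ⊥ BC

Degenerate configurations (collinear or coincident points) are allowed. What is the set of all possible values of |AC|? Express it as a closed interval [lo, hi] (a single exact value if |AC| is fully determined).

|AB| ∈ {31}
|BC| ∈ {47}
|AC| ∈ {√(3170)}

|AC| = √(3170)  (≈ 56.3028)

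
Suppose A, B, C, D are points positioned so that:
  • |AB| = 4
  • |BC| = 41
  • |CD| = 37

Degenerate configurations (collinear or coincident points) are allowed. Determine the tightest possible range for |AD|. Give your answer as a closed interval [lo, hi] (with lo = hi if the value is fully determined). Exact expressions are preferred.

|AD| ∈ [0, 82]  (≈ [0.0000, 82.0000])

|AB| ∈ {4}
|BC| ∈ {41}
|CD| ∈ {37}
|AC| ∈ [37, 45]
|BD| ∈ [4, 78]
|AD| ∈ [0, 82]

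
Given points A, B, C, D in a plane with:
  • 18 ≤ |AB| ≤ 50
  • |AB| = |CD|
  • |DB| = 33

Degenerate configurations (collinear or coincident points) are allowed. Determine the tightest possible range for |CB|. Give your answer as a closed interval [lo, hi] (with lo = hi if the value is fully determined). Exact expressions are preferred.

|CB| ∈ [0, 83]  (≈ [0.0000, 83.0000])

|AB| ∈ [18, 50]
|BD| ∈ {33}
|CD| ∈ [18, 50]
|AD| ∈ [0, 83]
|BC| ∈ [0, 83]
|AC| ∈ [0, 133]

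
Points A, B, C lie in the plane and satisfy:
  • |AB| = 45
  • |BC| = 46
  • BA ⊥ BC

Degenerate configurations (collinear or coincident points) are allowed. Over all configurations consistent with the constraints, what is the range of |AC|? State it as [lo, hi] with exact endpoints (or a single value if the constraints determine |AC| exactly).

|AC| = √(4141)  (≈ 64.3506)

|AB| ∈ {45}
|BC| ∈ {46}
|AC| ∈ {√(4141)}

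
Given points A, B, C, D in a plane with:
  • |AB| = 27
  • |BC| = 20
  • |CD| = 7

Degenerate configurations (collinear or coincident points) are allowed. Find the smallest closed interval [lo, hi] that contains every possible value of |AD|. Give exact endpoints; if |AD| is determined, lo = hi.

|AB| ∈ {27}
|BC| ∈ {20}
|CD| ∈ {7}
|AC| ∈ [7, 47]
|BD| ∈ [13, 27]
|AD| ∈ [0, 54]

|AD| ∈ [0, 54]  (≈ [0.0000, 54.0000])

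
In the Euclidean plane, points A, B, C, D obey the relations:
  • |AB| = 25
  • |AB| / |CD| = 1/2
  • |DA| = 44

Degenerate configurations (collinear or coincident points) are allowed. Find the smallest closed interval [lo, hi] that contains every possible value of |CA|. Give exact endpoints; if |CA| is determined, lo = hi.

|CA| ∈ [6, 94]  (≈ [6.0000, 94.0000])

|AB| ∈ {25}
|AD| ∈ {44}
|CD| ∈ {50}
|BD| ∈ [19, 69]
|AC| ∈ [6, 94]
|BC| ∈ [0, 119]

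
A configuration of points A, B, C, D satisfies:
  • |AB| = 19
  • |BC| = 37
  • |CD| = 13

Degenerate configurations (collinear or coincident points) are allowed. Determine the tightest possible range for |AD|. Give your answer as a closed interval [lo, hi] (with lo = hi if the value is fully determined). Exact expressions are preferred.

|AD| ∈ [5, 69]  (≈ [5.0000, 69.0000])

|AB| ∈ {19}
|BC| ∈ {37}
|CD| ∈ {13}
|AC| ∈ [18, 56]
|BD| ∈ [24, 50]
|AD| ∈ [5, 69]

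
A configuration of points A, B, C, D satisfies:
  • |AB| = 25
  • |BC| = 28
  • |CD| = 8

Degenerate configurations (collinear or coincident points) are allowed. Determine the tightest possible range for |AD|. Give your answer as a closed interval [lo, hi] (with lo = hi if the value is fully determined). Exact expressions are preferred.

|AD| ∈ [0, 61]  (≈ [0.0000, 61.0000])

|AB| ∈ {25}
|BC| ∈ {28}
|CD| ∈ {8}
|AC| ∈ [3, 53]
|BD| ∈ [20, 36]
|AD| ∈ [0, 61]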